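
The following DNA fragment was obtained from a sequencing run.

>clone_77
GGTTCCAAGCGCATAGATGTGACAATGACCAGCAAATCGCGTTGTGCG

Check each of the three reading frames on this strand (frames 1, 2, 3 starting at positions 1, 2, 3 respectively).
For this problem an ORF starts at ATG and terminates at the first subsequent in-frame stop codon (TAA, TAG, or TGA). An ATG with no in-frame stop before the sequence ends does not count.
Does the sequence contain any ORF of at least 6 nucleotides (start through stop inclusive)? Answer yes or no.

Frame 1: GGT TCC AAG CGC ATA GAT GTG ACA ATG ACC AGC AAA TCG CGT TGT GCG — no ATG→stop ORF.
Frame 2: GTT CCA AGC GCA TAG ATG TGA CAA TGA CCA GCA AAT CGC GTT GTG — ATG at 17, stop TGA at 20 → 6 nt.
Frame 3: TTC CAA GCG CAT AGA TGT GAC AAT GAC CAG CAA ATC GCG TTG TGC — no ATG→stop ORF.
Frame 2 has an ORF of 6 nucleotides (positions 17–22) ≥ 6, so yes.

yes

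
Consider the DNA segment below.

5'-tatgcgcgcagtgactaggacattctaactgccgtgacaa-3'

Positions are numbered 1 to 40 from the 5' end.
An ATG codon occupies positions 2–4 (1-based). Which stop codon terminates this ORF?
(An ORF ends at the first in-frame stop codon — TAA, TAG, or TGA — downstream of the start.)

TAA

Codons from position 2: ATG (2–4), CGC (5–7), GCA (8–10), GTG (11–13), ACT (14–16), AGG (17–19), ACA (20–22), TTC (23–25), TAA (26–28).
The first in-frame stop codon is TAA.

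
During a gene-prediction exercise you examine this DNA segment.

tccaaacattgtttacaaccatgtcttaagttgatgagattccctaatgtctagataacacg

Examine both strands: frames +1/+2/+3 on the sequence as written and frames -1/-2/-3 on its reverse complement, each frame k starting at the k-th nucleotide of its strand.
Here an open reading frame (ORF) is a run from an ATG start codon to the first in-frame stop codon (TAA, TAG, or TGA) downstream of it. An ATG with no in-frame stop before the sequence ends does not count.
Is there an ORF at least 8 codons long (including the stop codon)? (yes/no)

Reverse complement (5'→3'): CGTGTTATCTAGACATTAGGGAATCTCATCAACTTAAGACATGGTTGTAAACAATGTTTGGA
Frame +1: TCC AAA CAT TGT TTA CAA CCA TGT CTT AAG TTG ATG AGA TTC CCT AAT GTC TAG ATA ACA — ATG at 34, stop TAG at 52 → 21 nt.
Frame +2: CCA AAC ATT GTT TAC AAC CAT GTC TTA AGT TGA TGA GAT TCC CTA ATG TCT AGA TAA CAC — ATG at 47, stop TAA at 56 → 12 nt.
Frame +3: CAA ACA TTG TTT ACA ACC ATG TCT TAA GTT GAT GAG ATT CCC TAA TGT CTA GAT AAC ACG — ATG at 21, stop TAA at 27 → 9 nt.
Frame -1: CGT GTT ATC TAG ACA TTA GGG AAT CTC ATC AAC TTA AGA CAT GGT TGT AAA CAA TGT TTG — no ATG→stop ORF.
Frame -2: GTG TTA TCT AGA CAT TAG GGA ATC TCA TCA ACT TAA GAC ATG GTT GTA AAC AAT GTT TGG — no ATG→stop ORF.
Frame -3: TGT TAT CTA GAC ATT AGG GAA TCT CAT CAA CTT AAG ACA TGG TTG TAA ACA ATG TTT GGA — no ATG→stop ORF.
Largest ORF found is 7 codons < 8, so no.

no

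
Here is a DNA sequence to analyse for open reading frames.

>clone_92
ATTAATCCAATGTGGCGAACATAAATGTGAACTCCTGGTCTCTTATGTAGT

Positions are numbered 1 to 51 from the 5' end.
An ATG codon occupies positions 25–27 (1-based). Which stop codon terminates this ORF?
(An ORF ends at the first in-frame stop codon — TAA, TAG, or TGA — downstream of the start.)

TGA

Codons from position 25: ATG (25–27), TGA (28–30).
The first in-frame stop codon is TGA.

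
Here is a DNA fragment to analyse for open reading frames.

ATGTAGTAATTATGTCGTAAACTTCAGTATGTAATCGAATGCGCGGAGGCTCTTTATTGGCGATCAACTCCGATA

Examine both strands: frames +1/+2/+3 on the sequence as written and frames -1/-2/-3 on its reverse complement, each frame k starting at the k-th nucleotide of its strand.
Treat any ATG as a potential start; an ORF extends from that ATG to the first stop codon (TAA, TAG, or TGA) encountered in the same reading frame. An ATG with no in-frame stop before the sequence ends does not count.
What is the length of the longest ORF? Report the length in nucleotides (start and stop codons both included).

9

Reverse complement (5'→3'): TATCGGAGTTGATCGCCAATAAAGAGCCTCCGCGCATTCGATTACATACTGAAGTTTACGACATAATTACTACAT
Frame +1: ATG TAG TAA TTA TGT CGT AAA CTT CAG TAT GTA ATC GAA TGC GCG GAG GCT CTT TAT TGG CGA TCA ACT CCG ATA — ATG at 1, stop TAG at 4 → 6 nt.
Frame +2: TGT AGT AAT TAT GTC GTA AAC TTC AGT ATG TAA TCG AAT GCG CGG AGG CTC TTT ATT GGC GAT CAA CTC CGA — ATG at 29, stop TAA at 32 → 6 nt.
Frame +3: GTA GTA ATT ATG TCG TAA ACT TCA GTA TGT AAT CGA ATG CGC GGA GGC TCT TTA TTG GCG ATC AAC TCC GAT — ATG at 12, stop TAA at 18 → 9 nt.
Frame -1: TAT CGG AGT TGA TCG CCA ATA AAG AGC CTC CGC GCA TTC GAT TAC ATA CTG AAG TTT ACG ACA TAA TTA CTA CAT — no ATG→stop ORF.
Frame -2: ATC GGA GTT GAT CGC CAA TAA AGA GCC TCC GCG CAT TCG ATT ACA TAC TGA AGT TTA CGA CAT AAT TAC TAC — no ATG→stop ORF.
Frame -3: TCG GAG TTG ATC GCC AAT AAA GAG CCT CCG CGC ATT CGA TTA CAT ACT GAA GTT TAC GAC ATA ATT ACT ACA — no ATG→stop ORF.
Longest: frame +3, positions 12–20, 9 nt = 3 codons = 2 aa. → 9 nucleotides.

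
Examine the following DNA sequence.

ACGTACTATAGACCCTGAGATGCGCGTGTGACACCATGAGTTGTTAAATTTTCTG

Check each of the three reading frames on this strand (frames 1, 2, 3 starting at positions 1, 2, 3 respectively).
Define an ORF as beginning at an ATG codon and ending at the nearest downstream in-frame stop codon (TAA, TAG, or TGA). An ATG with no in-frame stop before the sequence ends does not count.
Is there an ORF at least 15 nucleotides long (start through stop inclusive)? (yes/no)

Frame 1: ACG TAC TAT AGA CCC TGA GAT GCG CGT GTG ACA CCA TGA GTT GTT AAA TTT TCT — no ATG→stop ORF.
Frame 2: CGT ACT ATA GAC CCT GAG ATG CGC GTG TGA CAC CAT GAG TTG TTA AAT TTT CTG — ATG at 20, stop TGA at 29 → 12 nt.
Frame 3: GTA CTA TAG ACC CTG AGA TGC GCG TGT GAC ACC ATG AGT TGT TAA ATT TTC — ATG at 36, stop TAA at 45 → 12 nt.
Largest ORF found is 12 nucleotides < 15, so no.

no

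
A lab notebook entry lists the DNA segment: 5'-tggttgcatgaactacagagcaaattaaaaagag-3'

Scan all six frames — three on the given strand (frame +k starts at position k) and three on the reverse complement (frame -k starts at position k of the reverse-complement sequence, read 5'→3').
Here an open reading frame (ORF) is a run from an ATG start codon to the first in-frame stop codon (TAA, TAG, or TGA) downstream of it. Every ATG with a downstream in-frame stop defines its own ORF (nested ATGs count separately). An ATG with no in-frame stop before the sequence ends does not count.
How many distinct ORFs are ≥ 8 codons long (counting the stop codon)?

Reverse complement (5'→3'): CTCTTTTTAATTTGCTCTGTAGTTCATGCAACCA
Frame +1: TGG TTG CAT GAA CTA CAG AGC AAA TTA AAA AGA — no ATG→stop ORF.
Frame +2: GGT TGC ATG AAC TAC AGA GCA AAT TAA AAA GAG — ATG at 8, stop TAA at 26 → 21 nt.
Frame +3: GTT GCA TGA ACT ACA GAG CAA ATT AAA AAG — no ATG→stop ORF.
Frame -1: CTC TTT TTA ATT TGC TCT GTA GTT CAT GCA ACC — no ATG→stop ORF.
Frame -2: TCT TTT TAA TTT GCT CTG TAG TTC ATG CAA CCA — no ATG→stop ORF.
Frame -3: CTT TTT AAT TTG CTC TGT AGT TCA TGC AAC — no ATG→stop ORF.
No ORF reaches 8 codons. Count = 0.

0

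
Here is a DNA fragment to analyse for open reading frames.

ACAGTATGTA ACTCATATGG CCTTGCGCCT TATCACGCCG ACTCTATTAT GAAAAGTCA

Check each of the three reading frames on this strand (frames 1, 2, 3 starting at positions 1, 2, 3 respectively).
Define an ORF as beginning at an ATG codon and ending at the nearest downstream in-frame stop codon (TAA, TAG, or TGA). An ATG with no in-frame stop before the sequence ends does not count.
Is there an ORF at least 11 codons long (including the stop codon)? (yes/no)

Frame 1: ACA GTA TGT AAC TCA TAT GGC CTT GCG CCT TAT CAC GCC GAC TCT ATT ATG AAA AGT — no ATG→stop ORF.
Frame 2: CAG TAT GTA ACT CAT ATG GCC TTG CGC CTT ATC ACG CCG ACT CTA TTA TGA AAA GTC — ATG at 17, stop TGA at 50 → 36 nt.
Frame 3: AGT ATG TAA CTC ATA TGG CCT TGC GCC TTA TCA CGC CGA CTC TAT TAT GAA AAG TCA — ATG at 6, stop TAA at 9 → 6 nt.
Frame 2 has an ORF of 12 codons (positions 17–52) ≥ 11, so yes.

yes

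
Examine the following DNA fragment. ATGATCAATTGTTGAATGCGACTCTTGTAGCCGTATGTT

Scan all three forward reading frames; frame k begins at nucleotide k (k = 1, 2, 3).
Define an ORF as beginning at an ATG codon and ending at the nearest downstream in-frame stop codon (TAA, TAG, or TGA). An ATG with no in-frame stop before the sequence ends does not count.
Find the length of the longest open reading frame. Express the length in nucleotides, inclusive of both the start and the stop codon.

Frame 1: ATG ATC AAT TGT TGA ATG CGA CTC TTG TAG CCG TAT GTT — ATG at 1, stop TGA at 13 → 15 nt; ATG at 16, stop TAG at 28 → 15 nt.
Frame 2: TGA TCA ATT GTT GAA TGC GAC TCT TGT AGC CGT ATG — no ATG→stop ORF.
Frame 3: GAT CAA TTG TTG AAT GCG ACT CTT GTA GCC GTA TGT — no ATG→stop ORF.
Longest: frame 1, positions 1–15, 15 nt = 5 codons = 4 aa. → 15 nucleotides.

15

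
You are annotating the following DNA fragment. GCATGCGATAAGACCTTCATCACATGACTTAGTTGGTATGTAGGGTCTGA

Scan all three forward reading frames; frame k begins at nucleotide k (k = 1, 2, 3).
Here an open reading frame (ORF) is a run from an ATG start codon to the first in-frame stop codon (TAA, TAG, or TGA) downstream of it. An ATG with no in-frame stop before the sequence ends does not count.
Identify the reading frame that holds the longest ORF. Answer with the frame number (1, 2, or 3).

Frame 1: GCA TGC GAT AAG ACC TTC ATC ACA TGA CTT AGT TGG TAT GTA GGG TCT — no ATG→stop ORF.
Frame 2: CAT GCG ATA AGA CCT TCA TCA CAT GAC TTA GTT GGT ATG TAG GGT CTG — ATG at 38, stop TAG at 41 → 6 nt.
Frame 3: ATG CGA TAA GAC CTT CAT CAC ATG ACT TAG TTG GTA TGT AGG GTC TGA — ATG at 3, stop TAA at 9 → 9 nt; ATG at 24, stop TAG at 30 → 9 nt.
Longest ORF is 9 nt in frame 3 (positions 3–11).

3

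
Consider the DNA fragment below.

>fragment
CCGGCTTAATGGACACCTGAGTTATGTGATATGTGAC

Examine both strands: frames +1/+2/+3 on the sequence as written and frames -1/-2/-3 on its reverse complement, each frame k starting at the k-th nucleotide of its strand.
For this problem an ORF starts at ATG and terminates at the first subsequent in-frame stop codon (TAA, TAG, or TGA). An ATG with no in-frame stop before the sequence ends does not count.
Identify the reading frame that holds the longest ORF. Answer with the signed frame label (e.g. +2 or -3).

Reverse complement (5'→3'): GTCACATATCACATAACTCAGGTGTCCATTAAGCCGG
Frame +1: CCG GCT TAA TGG ACA CCT GAG TTA TGT GAT ATG TGA — ATG at 31, stop TGA at 34 → 6 nt.
Frame +2: CGG CTT AAT GGA CAC CTG AGT TAT GTG ATA TGT GAC — no ATG→stop ORF.
Frame +3: GGC TTA ATG GAC ACC TGA GTT ATG TGA TAT GTG — ATG at 9, stop TGA at 18 → 12 nt; ATG at 24, stop TGA at 27 → 6 nt.
Frame -1: GTC ACA TAT CAC ATA ACT CAG GTG TCC ATT AAG CCG — no ATG→stop ORF.
Frame -2: TCA CAT ATC ACA TAA CTC AGG TGT CCA TTA AGC CGG — no ATG→stop ORF.
Frame -3: CAC ATA TCA CAT AAC TCA GGT GTC CAT TAA GCC — no ATG→stop ORF.
Longest ORF is 12 nt in frame +3 (positions 9–20).

+3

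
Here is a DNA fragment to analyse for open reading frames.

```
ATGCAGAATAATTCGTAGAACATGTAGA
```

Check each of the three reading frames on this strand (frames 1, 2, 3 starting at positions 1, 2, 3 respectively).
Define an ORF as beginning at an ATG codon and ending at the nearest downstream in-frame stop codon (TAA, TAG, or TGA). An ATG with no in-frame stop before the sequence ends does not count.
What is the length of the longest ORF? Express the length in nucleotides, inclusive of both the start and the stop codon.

Frame 1: ATG CAG AAT AAT TCG TAG AAC ATG TAG — ATG at 1, stop TAG at 16 → 18 nt; ATG at 22, stop TAG at 25 → 6 nt.
Frame 2: TGC AGA ATA ATT CGT AGA ACA TGT AGA — no ATG→stop ORF.
Frame 3: GCA GAA TAA TTC GTA GAA CAT GTA — no ATG→stop ORF.
Longest: frame 1, positions 1–18, 18 nt = 6 codons = 5 aa. → 18 nucleotides.

18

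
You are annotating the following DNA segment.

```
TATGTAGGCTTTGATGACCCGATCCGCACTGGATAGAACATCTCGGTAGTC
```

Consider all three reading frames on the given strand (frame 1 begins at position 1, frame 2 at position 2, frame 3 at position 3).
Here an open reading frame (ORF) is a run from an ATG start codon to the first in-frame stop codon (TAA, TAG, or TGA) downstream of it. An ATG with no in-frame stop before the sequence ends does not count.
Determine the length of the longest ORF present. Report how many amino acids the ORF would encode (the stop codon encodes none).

Frame 1: TAT GTA GGC TTT GAT GAC CCG ATC CGC ACT GGA TAG AAC ATC TCG GTA GTC — no ATG→stop ORF.
Frame 2: ATG TAG GCT TTG ATG ACC CGA TCC GCA CTG GAT AGA ACA TCT CGG TAG — ATG at 2, stop TAG at 5 → 6 nt; ATG at 14, stop TAG at 47 → 36 nt.
Frame 3: TGT AGG CTT TGA TGA CCC GAT CCG CAC TGG ATA GAA CAT CTC GGT AGT — no ATG→stop ORF.
Longest: frame 2, positions 14–49, 36 nt = 12 codons = 11 aa. → 11 amino acids.

11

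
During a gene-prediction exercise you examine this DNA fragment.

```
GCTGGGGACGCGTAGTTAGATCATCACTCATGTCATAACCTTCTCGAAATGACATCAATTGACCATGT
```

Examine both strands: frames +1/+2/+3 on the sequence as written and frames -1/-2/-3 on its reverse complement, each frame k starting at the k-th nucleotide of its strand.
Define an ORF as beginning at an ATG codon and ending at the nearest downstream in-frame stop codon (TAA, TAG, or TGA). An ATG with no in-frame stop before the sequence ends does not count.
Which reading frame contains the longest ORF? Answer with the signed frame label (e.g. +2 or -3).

Reverse complement (5'→3'): ACATGGTCAATTGATGTCATTTCGAGAAGGTTATGACATGAGTGATGATCTAACTACGCGTCCCCAGC
Frame +1: GCT GGG GAC GCG TAG TTA GAT CAT CAC TCA TGT CAT AAC CTT CTC GAA ATG ACA TCA ATT GAC CAT — no ATG→stop ORF.
Frame +2: CTG GGG ACG CGT AGT TAG ATC ATC ACT CAT GTC ATA ACC TTC TCG AAA TGA CAT CAA TTG ACC ATG — no ATG→stop ORF.
Frame +3: TGG GGA CGC GTA GTT AGA TCA TCA CTC ATG TCA TAA CCT TCT CGA AAT GAC ATC AAT TGA CCA TGT — ATG at 30, stop TAA at 36 → 9 nt.
Frame -1: ACA TGG TCA ATT GAT GTC ATT TCG AGA AGG TTA TGA CAT GAG TGA TGA TCT AAC TAC GCG TCC CCA — no ATG→stop ORF.
Frame -2: CAT GGT CAA TTG ATG TCA TTT CGA GAA GGT TAT GAC ATG AGT GAT GAT CTA ACT ACG CGT CCC CAG — no ATG→stop ORF.
Frame -3: ATG GTC AAT TGA TGT CAT TTC GAG AAG GTT ATG ACA TGA GTG ATG ATC TAA CTA CGC GTC CCC AGC — ATG at 3, stop TGA at 12 → 12 nt; ATG at 33, stop TGA at 39 → 9 nt; ATG at 45, stop TAA at 51 → 9 nt.
Longest ORF is 12 nt in frame -3 (positions 3–14).

-3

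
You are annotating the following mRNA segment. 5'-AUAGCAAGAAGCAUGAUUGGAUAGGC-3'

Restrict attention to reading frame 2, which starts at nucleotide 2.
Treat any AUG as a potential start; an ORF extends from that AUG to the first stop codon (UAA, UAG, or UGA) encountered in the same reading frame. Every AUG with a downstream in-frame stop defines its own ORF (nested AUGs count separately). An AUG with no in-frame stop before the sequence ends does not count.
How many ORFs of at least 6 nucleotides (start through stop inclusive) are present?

Frame 2: UAG CAA GAA GCA UGA UUG GAU AGG — no AUG→stop ORF.
No ORF reaches 6 nucleotides. Count = 0.

0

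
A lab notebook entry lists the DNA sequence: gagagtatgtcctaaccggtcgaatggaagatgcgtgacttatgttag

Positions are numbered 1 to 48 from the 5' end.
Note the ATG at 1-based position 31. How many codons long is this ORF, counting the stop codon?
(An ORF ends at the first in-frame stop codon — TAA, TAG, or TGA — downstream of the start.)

6

Codons from position 31: ATG (31–33), CGT (34–36), GAC (37–39), TTA (40–42), TGT (43–45), TAG (46–48).
TAG is the first in-frame stop; that's 6 codons including the stop.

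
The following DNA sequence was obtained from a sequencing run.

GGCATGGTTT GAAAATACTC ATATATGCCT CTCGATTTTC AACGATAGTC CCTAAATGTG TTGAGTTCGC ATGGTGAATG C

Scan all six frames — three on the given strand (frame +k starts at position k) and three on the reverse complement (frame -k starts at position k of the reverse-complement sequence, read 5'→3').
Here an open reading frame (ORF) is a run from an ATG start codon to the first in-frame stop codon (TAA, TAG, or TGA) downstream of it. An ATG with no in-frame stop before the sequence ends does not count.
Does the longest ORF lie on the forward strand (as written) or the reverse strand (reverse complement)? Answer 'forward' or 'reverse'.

Reverse complement (5'→3'): GCATTCACCATGCGAACTCAACACATTTAGGGACTATCGTTGAAAATCGAGAGGCATATATGAGTATTTTCAAACCATGCC
Frame +1: GGC ATG GTT TGA AAA TAC TCA TAT ATG CCT CTC GAT TTT CAA CGA TAG TCC CTA AAT GTG TTG AGT TCG CAT GGT GAA TGC — ATG at 4, stop TGA at 10 → 9 nt; ATG at 25, stop TAG at 46 → 24 nt.
Frame +2: GCA TGG TTT GAA AAT ACT CAT ATA TGC CTC TCG ATT TTC AAC GAT AGT CCC TAA ATG TGT TGA GTT CGC ATG GTG AAT — ATG at 56, stop TGA at 62 → 9 nt.
Frame +3: CAT GGT TTG AAA ATA CTC ATA TAT GCC TCT CGA TTT TCA ACG ATA GTC CCT AAA TGT GTT GAG TTC GCA TGG TGA ATG — no ATG→stop ORF.
Frame -1: GCA TTC ACC ATG CGA ACT CAA CAC ATT TAG GGA CTA TCG TTG AAA ATC GAG AGG CAT ATA TGA GTA TTT TCA AAC CAT GCC — ATG at 10, stop TAG at 28 → 21 nt.
Frame -2: CAT TCA CCA TGC GAA CTC AAC ACA TTT AGG GAC TAT CGT TGA AAA TCG AGA GGC ATA TAT GAG TAT TTT CAA ACC ATG — no ATG→stop ORF.
Frame -3: ATT CAC CAT GCG AAC TCA ACA CAT TTA GGG ACT ATC GTT GAA AAT CGA GAG GCA TAT ATG AGT ATT TTC AAA CCA TGC — no ATG→stop ORF.
Forward-strand max 24 nt; reverse-strand max 21 nt. The forward strand has the longer ORF.

forward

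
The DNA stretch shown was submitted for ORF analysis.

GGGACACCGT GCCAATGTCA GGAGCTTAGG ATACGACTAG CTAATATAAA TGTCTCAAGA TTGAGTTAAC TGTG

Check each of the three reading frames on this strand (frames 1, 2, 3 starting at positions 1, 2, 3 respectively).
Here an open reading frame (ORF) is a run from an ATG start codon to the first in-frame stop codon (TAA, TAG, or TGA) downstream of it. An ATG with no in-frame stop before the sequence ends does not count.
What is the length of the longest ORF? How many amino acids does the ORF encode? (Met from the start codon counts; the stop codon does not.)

Frame 1: GGG ACA CCG TGC CAA TGT CAG GAG CTT AGG ATA CGA CTA GCT AAT ATA AAT GTC TCA AGA TTG AGT TAA CTG — no ATG→stop ORF.
Frame 2: GGA CAC CGT GCC AAT GTC AGG AGC TTA GGA TAC GAC TAG CTA ATA TAA ATG TCT CAA GAT TGA GTT AAC TGT — ATG at 50, stop TGA at 62 → 15 nt.
Frame 3: GAC ACC GTG CCA ATG TCA GGA GCT TAG GAT ACG ACT AGC TAA TAT AAA TGT CTC AAG ATT GAG TTA ACT GTG — ATG at 15, stop TAG at 27 → 15 nt.
Longest: frame 2, positions 50–64, 15 nt = 5 codons = 4 aa. → 4 amino acids.

4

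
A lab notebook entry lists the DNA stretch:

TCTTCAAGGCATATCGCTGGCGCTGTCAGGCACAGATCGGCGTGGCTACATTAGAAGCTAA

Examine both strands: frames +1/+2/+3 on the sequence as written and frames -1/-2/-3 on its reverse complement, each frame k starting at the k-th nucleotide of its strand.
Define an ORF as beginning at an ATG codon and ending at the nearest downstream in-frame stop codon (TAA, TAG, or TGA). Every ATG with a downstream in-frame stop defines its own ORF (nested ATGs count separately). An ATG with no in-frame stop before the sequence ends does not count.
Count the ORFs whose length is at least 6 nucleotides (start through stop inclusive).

2

Reverse complement (5'→3'): TTAGCTTCTAATGTAGCCACGCCGATCTGTGCCTGACAGCGCCAGCGATATGCCTTGAAGA
Frame +1: TCT TCA AGG CAT ATC GCT GGC GCT GTC AGG CAC AGA TCG GCG TGG CTA CAT TAG AAG CTA — no ATG→stop ORF.
Frame +2: CTT CAA GGC ATA TCG CTG GCG CTG TCA GGC ACA GAT CGG CGT GGC TAC ATT AGA AGC TAA — no ATG→stop ORF.
Frame +3: TTC AAG GCA TAT CGC TGG CGC TGT CAG GCA CAG ATC GGC GTG GCT ACA TTA GAA GCT — no ATG→stop ORF.
Frame -1: TTA GCT TCT AAT GTA GCC ACG CCG ATC TGT GCC TGA CAG CGC CAG CGA TAT GCC TTG AAG — no ATG→stop ORF.
Frame -2: TAG CTT CTA ATG TAG CCA CGC CGA TCT GTG CCT GAC AGC GCC AGC GAT ATG CCT TGA AGA — ATG at 11, stop TAG at 14 → 6 nt; ATG at 50, stop TGA at 56 → 9 nt.
Frame -3: AGC TTC TAA TGT AGC CAC GCC GAT CTG TGC CTG ACA GCG CCA GCG ATA TGC CTT GAA — no ATG→stop ORF.
ORFs ≥ 6 nucleotides: frame -2 11–16 (6 nucleotides), frame -2 50–58 (9 nucleotides). Count = 2.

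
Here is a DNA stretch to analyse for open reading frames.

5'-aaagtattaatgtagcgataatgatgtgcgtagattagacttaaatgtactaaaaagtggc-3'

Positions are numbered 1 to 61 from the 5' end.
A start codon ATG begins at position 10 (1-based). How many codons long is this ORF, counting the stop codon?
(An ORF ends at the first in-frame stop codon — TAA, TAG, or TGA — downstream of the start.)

Codons from position 10: ATG (10–12), TAG (13–15).
TAG is the first in-frame stop; that's 2 codons including the stop.

2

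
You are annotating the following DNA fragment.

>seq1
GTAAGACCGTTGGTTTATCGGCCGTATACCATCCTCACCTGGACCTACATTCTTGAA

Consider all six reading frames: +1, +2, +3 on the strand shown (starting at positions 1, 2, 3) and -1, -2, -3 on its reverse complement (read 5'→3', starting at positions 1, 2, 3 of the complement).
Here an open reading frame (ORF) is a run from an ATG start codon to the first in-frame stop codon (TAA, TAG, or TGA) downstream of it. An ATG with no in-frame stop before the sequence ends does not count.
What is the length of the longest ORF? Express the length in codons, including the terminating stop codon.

Reverse complement (5'→3'): TTCAAGAATGTAGGTCCAGGTGAGGATGGTATACGGCCGATAAACCAACGGTCTTAC
Frame +1: GTA AGA CCG TTG GTT TAT CGG CCG TAT ACC ATC CTC ACC TGG ACC TAC ATT CTT GAA — no ATG→stop ORF.
Frame +2: TAA GAC CGT TGG TTT ATC GGC CGT ATA CCA TCC TCA CCT GGA CCT ACA TTC TTG — no ATG→stop ORF.
Frame +3: AAG ACC GTT GGT TTA TCG GCC GTA TAC CAT CCT CAC CTG GAC CTA CAT TCT TGA — no ATG→stop ORF.
Frame -1: TTC AAG AAT GTA GGT CCA GGT GAG GAT GGT ATA CGG CCG ATA AAC CAA CGG TCT TAC — no ATG→stop ORF.
Frame -2: TCA AGA ATG TAG GTC CAG GTG AGG ATG GTA TAC GGC CGA TAA ACC AAC GGT CTT — ATG at 8, stop TAG at 11 → 6 nt; ATG at 26, stop TAA at 41 → 18 nt.
Frame -3: CAA GAA TGT AGG TCC AGG TGA GGA TGG TAT ACG GCC GAT AAA CCA ACG GTC TTA — no ATG→stop ORF.
Longest: frame -2, positions 26–43, 18 nt = 6 codons = 5 aa. → 6 codons.

6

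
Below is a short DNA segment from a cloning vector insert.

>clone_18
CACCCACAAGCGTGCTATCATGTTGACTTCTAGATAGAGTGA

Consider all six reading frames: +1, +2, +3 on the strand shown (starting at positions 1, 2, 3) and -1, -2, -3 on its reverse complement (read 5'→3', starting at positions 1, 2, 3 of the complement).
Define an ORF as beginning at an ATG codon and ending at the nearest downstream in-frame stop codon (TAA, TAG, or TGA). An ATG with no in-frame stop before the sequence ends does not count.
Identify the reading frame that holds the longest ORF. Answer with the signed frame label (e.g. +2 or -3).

Reverse complement (5'→3'): TCACTCTATCTAGAAGTCAACATGATAGCACGCTTGTGGGTG
Frame +1: CAC CCA CAA GCG TGC TAT CAT GTT GAC TTC TAG ATA GAG TGA — no ATG→stop ORF.
Frame +2: ACC CAC AAG CGT GCT ATC ATG TTG ACT TCT AGA TAG AGT — ATG at 20, stop TAG at 35 → 18 nt.
Frame +3: CCC ACA AGC GTG CTA TCA TGT TGA CTT CTA GAT AGA GTG — no ATG→stop ORF.
Frame -1: TCA CTC TAT CTA GAA GTC AAC ATG ATA GCA CGC TTG TGG GTG — no ATG→stop ORF.
Frame -2: CAC TCT ATC TAG AAG TCA ACA TGA TAG CAC GCT TGT GGG — no ATG→stop ORF.
Frame -3: ACT CTA TCT AGA AGT CAA CAT GAT AGC ACG CTT GTG GGT — no ATG→stop ORF.
Longest ORF is 18 nt in frame +2 (positions 20–37).

+2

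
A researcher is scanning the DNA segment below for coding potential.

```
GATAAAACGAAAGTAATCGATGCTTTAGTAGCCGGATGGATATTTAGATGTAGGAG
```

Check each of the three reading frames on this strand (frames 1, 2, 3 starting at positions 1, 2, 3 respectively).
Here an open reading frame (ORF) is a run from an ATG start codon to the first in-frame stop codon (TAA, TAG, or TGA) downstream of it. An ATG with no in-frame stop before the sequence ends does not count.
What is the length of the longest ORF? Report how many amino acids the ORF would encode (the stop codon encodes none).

Frame 1: GAT AAA ACG AAA GTA ATC GAT GCT TTA GTA GCC GGA TGG ATA TTT AGA TGT AGG — no ATG→stop ORF.
Frame 2: ATA AAA CGA AAG TAA TCG ATG CTT TAG TAG CCG GAT GGA TAT TTA GAT GTA GGA — ATG at 20, stop TAG at 26 → 9 nt.
Frame 3: TAA AAC GAA AGT AAT CGA TGC TTT AGT AGC CGG ATG GAT ATT TAG ATG TAG GAG — ATG at 36, stop TAG at 45 → 12 nt; ATG at 48, stop TAG at 51 → 6 nt.
Longest: frame 3, positions 36–47, 12 nt = 4 codons = 3 aa. → 3 amino acids.

3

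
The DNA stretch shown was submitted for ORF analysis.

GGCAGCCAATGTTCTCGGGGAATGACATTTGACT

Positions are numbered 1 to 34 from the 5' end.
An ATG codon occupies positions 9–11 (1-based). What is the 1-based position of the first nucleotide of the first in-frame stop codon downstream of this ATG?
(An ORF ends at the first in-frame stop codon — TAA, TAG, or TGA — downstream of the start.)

Codons from position 9: ATG (9–11), TTC (12–14), TCG (15–17), GGG (18–20), AAT (21–23), GAC (24–26), ATT (27–29), TGA (30–32).
TGA is a stop codon; it begins at position 30.

30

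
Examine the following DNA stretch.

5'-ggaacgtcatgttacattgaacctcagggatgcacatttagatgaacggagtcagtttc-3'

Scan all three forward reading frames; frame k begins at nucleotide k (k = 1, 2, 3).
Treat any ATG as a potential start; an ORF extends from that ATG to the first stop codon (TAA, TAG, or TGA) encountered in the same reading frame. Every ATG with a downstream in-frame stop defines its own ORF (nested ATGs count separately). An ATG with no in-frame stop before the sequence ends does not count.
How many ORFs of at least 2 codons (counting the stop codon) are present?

Frame 1: GGA ACG TCA TGT TAC ATT GAA CCT CAG GGA TGC ACA TTT AGA TGA ACG GAG TCA GTT — no ATG→stop ORF.
Frame 2: GAA CGT CAT GTT ACA TTG AAC CTC AGG GAT GCA CAT TTA GAT GAA CGG AGT CAG TTT — no ATG→stop ORF.
Frame 3: AAC GTC ATG TTA CAT TGA ACC TCA GGG ATG CAC ATT TAG ATG AAC GGA GTC AGT TTC — ATG at 9, stop TGA at 18 → 12 nt; ATG at 30, stop TAG at 39 → 12 nt.
ORFs ≥ 2 codons: frame 3 9–20 (4 codons), frame 3 30–41 (4 codons). Count = 2.

2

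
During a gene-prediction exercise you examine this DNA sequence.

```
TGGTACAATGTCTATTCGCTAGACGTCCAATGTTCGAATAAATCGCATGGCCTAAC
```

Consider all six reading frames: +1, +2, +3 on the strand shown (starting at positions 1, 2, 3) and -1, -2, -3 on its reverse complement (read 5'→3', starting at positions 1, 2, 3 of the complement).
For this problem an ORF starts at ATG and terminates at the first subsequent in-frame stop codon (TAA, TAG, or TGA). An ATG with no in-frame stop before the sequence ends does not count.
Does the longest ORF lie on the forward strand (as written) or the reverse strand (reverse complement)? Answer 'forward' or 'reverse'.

reverse

Reverse complement (5'→3'): GTTAGGCCATGCGATTTATTCGAACATTGGACGTCTAGCGAATAGACATTGTACCA
Frame +1: TGG TAC AAT GTC TAT TCG CTA GAC GTC CAA TGT TCG AAT AAA TCG CAT GGC CTA — no ATG→stop ORF.
Frame +2: GGT ACA ATG TCT ATT CGC TAG ACG TCC AAT GTT CGA ATA AAT CGC ATG GCC TAA — ATG at 8, stop TAG at 20 → 15 nt; ATG at 47, stop TAA at 53 → 9 nt.
Frame +3: GTA CAA TGT CTA TTC GCT AGA CGT CCA ATG TTC GAA TAA ATC GCA TGG CCT AAC — ATG at 30, stop TAA at 39 → 12 nt.
Frame -1: GTT AGG CCA TGC GAT TTA TTC GAA CAT TGG ACG TCT AGC GAA TAG ACA TTG TAC — no ATG→stop ORF.
Frame -2: TTA GGC CAT GCG ATT TAT TCG AAC ATT GGA CGT CTA GCG AAT AGA CAT TGT ACC — no ATG→stop ORF.
Frame -3: TAG GCC ATG CGA TTT ATT CGA ACA TTG GAC GTC TAG CGA ATA GAC ATT GTA CCA — ATG at 9, stop TAG at 36 → 30 nt.
Forward-strand max 15 nt; reverse-strand max 30 nt. The reverse strand has the longer ORF.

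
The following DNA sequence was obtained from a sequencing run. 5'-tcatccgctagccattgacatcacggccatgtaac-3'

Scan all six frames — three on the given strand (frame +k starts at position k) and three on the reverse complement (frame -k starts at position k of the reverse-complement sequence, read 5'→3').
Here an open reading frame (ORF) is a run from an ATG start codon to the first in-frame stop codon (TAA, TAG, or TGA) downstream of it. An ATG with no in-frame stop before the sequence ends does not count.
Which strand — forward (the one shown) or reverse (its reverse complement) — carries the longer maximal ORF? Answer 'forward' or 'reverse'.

reverse

Reverse complement (5'→3'): GTTACATGGCCGTGATGTCAATGGCTAGCGGATGA
Frame +1: TCA TCC GCT AGC CAT TGA CAT CAC GGC CAT GTA — no ATG→stop ORF.
Frame +2: CAT CCG CTA GCC ATT GAC ATC ACG GCC ATG TAA — ATG at 29, stop TAA at 32 → 6 nt.
Frame +3: ATC CGC TAG CCA TTG ACA TCA CGG CCA TGT AAC — no ATG→stop ORF.
Frame -1: GTT ACA TGG CCG TGA TGT CAA TGG CTA GCG GAT — no ATG→stop ORF.
Frame -2: TTA CAT GGC CGT GAT GTC AAT GGC TAG CGG ATG — no ATG→stop ORF.
Frame -3: TAC ATG GCC GTG ATG TCA ATG GCT AGC GGA TGA — ATG at 6, stop TGA at 33 → 30 nt; ATG at 15, stop TGA at 33 → 21 nt; ATG at 21, stop TGA at 33 → 15 nt.
Forward-strand max 6 nt; reverse-strand max 30 nt. The reverse strand has the longer ORF.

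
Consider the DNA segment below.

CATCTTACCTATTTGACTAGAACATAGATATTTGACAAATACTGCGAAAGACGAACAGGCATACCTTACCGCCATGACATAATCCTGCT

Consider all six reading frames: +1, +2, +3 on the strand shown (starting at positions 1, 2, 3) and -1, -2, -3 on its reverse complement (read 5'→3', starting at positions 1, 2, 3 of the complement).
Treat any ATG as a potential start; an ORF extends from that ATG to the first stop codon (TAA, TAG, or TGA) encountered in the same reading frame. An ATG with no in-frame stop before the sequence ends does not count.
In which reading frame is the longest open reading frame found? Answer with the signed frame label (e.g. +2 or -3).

-1

Reverse complement (5'→3'): AGCAGGATTATGTCATGGCGGTAAGGTATGCCTGTTCGTCTTTCGCAGTATTTGTCAAATATCTATGTTCTAGTCAAATAGGTAAGATG
Frame +1: CAT CTT ACC TAT TTG ACT AGA ACA TAG ATA TTT GAC AAA TAC TGC GAA AGA CGA ACA GGC ATA CCT TAC CGC CAT GAC ATA ATC CTG — no ATG→stop ORF.
Frame +2: ATC TTA CCT ATT TGA CTA GAA CAT AGA TAT TTG ACA AAT ACT GCG AAA GAC GAA CAG GCA TAC CTT ACC GCC ATG ACA TAA TCC TGC — ATG at 74, stop TAA at 80 → 9 nt.
Frame +3: TCT TAC CTA TTT GAC TAG AAC ATA GAT ATT TGA CAA ATA CTG CGA AAG ACG AAC AGG CAT ACC TTA CCG CCA TGA CAT AAT CCT GCT — no ATG→stop ORF.
Frame -1: AGC AGG ATT ATG TCA TGG CGG TAA GGT ATG CCT GTT CGT CTT TCG CAG TAT TTG TCA AAT ATC TAT GTT CTA GTC AAA TAG GTA AGA — ATG at 10, stop TAA at 22 → 15 nt; ATG at 28, stop TAG at 79 → 54 nt.
Frame -2: GCA GGA TTA TGT CAT GGC GGT AAG GTA TGC CTG TTC GTC TTT CGC AGT ATT TGT CAA ATA TCT ATG TTC TAG TCA AAT AGG TAA GAT — ATG at 65, stop TAG at 71 → 9 nt.
Frame -3: CAG GAT TAT GTC ATG GCG GTA AGG TAT GCC TGT TCG TCT TTC GCA GTA TTT GTC AAA TAT CTA TGT TCT AGT CAA ATA GGT AAG ATG — no ATG→stop ORF.
Longest ORF is 54 nt in frame -1 (positions 28–81).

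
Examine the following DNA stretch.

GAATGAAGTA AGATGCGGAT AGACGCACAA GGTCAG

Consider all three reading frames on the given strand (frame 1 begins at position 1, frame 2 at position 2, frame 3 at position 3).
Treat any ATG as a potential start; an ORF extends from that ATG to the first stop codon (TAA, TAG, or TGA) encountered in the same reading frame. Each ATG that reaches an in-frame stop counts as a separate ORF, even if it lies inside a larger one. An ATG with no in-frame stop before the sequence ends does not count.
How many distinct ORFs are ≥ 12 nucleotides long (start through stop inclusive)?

Frame 1: GAA TGA AGT AAG ATG CGG ATA GAC GCA CAA GGT CAG — no ATG→stop ORF.
Frame 2: AAT GAA GTA AGA TGC GGA TAG ACG CAC AAG GTC — no ATG→stop ORF.
Frame 3: ATG AAG TAA GAT GCG GAT AGA CGC ACA AGG TCA — ATG at 3, stop TAA at 9 → 9 nt.
No ORF reaches 12 nucleotides. Count = 0.

0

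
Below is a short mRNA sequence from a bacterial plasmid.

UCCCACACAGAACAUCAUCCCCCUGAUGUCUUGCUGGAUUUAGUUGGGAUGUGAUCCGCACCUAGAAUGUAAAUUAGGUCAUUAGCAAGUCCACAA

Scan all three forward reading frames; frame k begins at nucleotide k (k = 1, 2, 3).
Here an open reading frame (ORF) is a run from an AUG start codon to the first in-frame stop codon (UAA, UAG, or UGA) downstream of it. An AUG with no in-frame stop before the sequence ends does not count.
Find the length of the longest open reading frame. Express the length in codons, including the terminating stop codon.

Frame 1: UCC CAC ACA GAA CAU CAU CCC CCU GAU GUC UUG CUG GAU UUA GUU GGG AUG UGA UCC GCA CCU AGA AUG UAA AUU AGG UCA UUA GCA AGU CCA CAA — AUG at 49, stop UGA at 52 → 6 nt; AUG at 67, stop UAA at 70 → 6 nt.
Frame 2: CCC ACA CAG AAC AUC AUC CCC CUG AUG UCU UGC UGG AUU UAG UUG GGA UGU GAU CCG CAC CUA GAA UGU AAA UUA GGU CAU UAG CAA GUC CAC — AUG at 26, stop UAG at 41 → 18 nt.
Frame 3: CCA CAC AGA ACA UCA UCC CCC UGA UGU CUU GCU GGA UUU AGU UGG GAU GUG AUC CGC ACC UAG AAU GUA AAU UAG GUC AUU AGC AAG UCC ACA — no AUG→stop ORF.
Longest: frame 2, positions 26–43, 18 nt = 6 codons = 5 aa. → 6 codons.

6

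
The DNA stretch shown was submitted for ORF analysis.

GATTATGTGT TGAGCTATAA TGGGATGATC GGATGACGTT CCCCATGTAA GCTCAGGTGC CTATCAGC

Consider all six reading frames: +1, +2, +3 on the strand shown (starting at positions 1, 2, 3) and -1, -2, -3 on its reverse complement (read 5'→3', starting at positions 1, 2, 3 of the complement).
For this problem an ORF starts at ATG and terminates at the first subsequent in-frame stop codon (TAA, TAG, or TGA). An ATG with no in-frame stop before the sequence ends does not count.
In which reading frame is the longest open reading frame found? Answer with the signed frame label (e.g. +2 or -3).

Reverse complement (5'→3'): GCTGATAGGCACCTGAGCTTACATGGGGAACGTCATCCGATCATCCCATTATAGCTCAACACATAATC
Frame +1: GAT TAT GTG TTG AGC TAT AAT GGG ATG ATC GGA TGA CGT TCC CCA TGT AAG CTC AGG TGC CTA TCA — ATG at 25, stop TGA at 34 → 12 nt.
Frame +2: ATT ATG TGT TGA GCT ATA ATG GGA TGA TCG GAT GAC GTT CCC CAT GTA AGC TCA GGT GCC TAT CAG — ATG at 5, stop TGA at 11 → 9 nt; ATG at 20, stop TGA at 26 → 9 nt.
Frame +3: TTA TGT GTT GAG CTA TAA TGG GAT GAT CGG ATG ACG TTC CCC ATG TAA GCT CAG GTG CCT ATC AGC — ATG at 33, stop TAA at 48 → 18 nt; ATG at 45, stop TAA at 48 → 6 nt.
Frame -1: GCT GAT AGG CAC CTG AGC TTA CAT GGG GAA CGT CAT CCG ATC ATC CCA TTA TAG CTC AAC ACA TAA — no ATG→stop ORF.
Frame -2: CTG ATA GGC ACC TGA GCT TAC ATG GGG AAC GTC ATC CGA TCA TCC CAT TAT AGC TCA ACA CAT AAT — no ATG→stop ORF.
Frame -3: TGA TAG GCA CCT GAG CTT ACA TGG GGA ACG TCA TCC GAT CAT CCC ATT ATA GCT CAA CAC ATA ATC — no ATG→stop ORF.
Longest ORF is 18 nt in frame +3 (positions 33–50).

+3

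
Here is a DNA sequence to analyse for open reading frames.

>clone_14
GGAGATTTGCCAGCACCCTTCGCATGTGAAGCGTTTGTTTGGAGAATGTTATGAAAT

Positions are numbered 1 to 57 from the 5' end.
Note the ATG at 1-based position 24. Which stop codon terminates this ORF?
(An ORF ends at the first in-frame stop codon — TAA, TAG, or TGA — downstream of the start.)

Codons from position 24: ATG (24–26), TGA (27–29).
The first in-frame stop codon is TGA.

TGA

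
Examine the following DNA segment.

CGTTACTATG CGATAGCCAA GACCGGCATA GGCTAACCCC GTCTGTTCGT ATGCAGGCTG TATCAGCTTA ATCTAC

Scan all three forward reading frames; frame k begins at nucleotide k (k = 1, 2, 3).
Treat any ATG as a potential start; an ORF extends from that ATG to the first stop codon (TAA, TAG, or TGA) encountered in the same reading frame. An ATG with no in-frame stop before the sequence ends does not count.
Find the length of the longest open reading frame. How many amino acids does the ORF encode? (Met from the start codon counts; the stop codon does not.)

6

Frame 1: CGT TAC TAT GCG ATA GCC AAG ACC GGC ATA GGC TAA CCC CGT CTG TTC GTA TGC AGG CTG TAT CAG CTT AAT CTA — no ATG→stop ORF.
Frame 2: GTT ACT ATG CGA TAG CCA AGA CCG GCA TAG GCT AAC CCC GTC TGT TCG TAT GCA GGC TGT ATC AGC TTA ATC TAC — ATG at 8, stop TAG at 14 → 9 nt.
Frame 3: TTA CTA TGC GAT AGC CAA GAC CGG CAT AGG CTA ACC CCG TCT GTT CGT ATG CAG GCT GTA TCA GCT TAA TCT — ATG at 51, stop TAA at 69 → 21 nt.
Longest: frame 3, positions 51–71, 21 nt = 7 codons = 6 aa. → 6 amino acids.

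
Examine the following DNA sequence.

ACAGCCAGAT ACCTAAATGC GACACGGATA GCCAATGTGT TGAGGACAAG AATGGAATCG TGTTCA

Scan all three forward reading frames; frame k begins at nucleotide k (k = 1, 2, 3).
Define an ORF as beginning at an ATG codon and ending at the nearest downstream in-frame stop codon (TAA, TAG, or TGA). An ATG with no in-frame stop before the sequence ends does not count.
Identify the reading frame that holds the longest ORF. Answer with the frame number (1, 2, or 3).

Frame 1: ACA GCC AGA TAC CTA AAT GCG ACA CGG ATA GCC AAT GTG TTG AGG ACA AGA ATG GAA TCG TGT TCA — no ATG→stop ORF.
Frame 2: CAG CCA GAT ACC TAA ATG CGA CAC GGA TAG CCA ATG TGT TGA GGA CAA GAA TGG AAT CGT GTT — ATG at 17, stop TAG at 29 → 15 nt; ATG at 35, stop TGA at 41 → 9 nt.
Frame 3: AGC CAG ATA CCT AAA TGC GAC ACG GAT AGC CAA TGT GTT GAG GAC AAG AAT GGA ATC GTG TTC — no ATG→stop ORF.
Longest ORF is 15 nt in frame 2 (positions 17–31).

2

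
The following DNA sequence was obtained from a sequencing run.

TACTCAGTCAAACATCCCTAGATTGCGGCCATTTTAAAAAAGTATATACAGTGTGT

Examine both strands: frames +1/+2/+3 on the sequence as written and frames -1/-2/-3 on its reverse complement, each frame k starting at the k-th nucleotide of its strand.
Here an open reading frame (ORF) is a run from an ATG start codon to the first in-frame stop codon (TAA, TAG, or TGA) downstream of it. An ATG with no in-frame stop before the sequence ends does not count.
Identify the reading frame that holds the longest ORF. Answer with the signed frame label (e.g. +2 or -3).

-1

Reverse complement (5'→3'): ACACACTGTATATACTTTTTTAAAATGGCCGCAATCTAGGGATGTTTGACTGAGTA
Frame +1: TAC TCA GTC AAA CAT CCC TAG ATT GCG GCC ATT TTA AAA AAG TAT ATA CAG TGT — no ATG→stop ORF.
Frame +2: ACT CAG TCA AAC ATC CCT AGA TTG CGG CCA TTT TAA AAA AGT ATA TAC AGT GTG — no ATG→stop ORF.
Frame +3: CTC AGT CAA ACA TCC CTA GAT TGC GGC CAT TTT AAA AAA GTA TAT ACA GTG TGT — no ATG→stop ORF.
Frame -1: ACA CAC TGT ATA TAC TTT TTT AAA ATG GCC GCA ATC TAG GGA TGT TTG ACT GAG — ATG at 25, stop TAG at 37 → 15 nt.
Frame -2: CAC ACT GTA TAT ACT TTT TTA AAA TGG CCG CAA TCT AGG GAT GTT TGA CTG AGT — no ATG→stop ORF.
Frame -3: ACA CTG TAT ATA CTT TTT TAA AAT GGC CGC AAT CTA GGG ATG TTT GAC TGA GTA — ATG at 42, stop TGA at 51 → 12 nt.
Longest ORF is 15 nt in frame -1 (positions 25–39).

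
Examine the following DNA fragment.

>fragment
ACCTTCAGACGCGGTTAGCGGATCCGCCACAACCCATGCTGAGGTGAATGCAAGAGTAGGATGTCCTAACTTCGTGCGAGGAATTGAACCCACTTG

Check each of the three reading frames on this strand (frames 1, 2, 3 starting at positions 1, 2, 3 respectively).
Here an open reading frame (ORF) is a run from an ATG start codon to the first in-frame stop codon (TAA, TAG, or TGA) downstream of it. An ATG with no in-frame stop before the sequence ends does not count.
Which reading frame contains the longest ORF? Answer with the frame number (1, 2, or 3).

3

Frame 1: ACC TTC AGA CGC GGT TAG CGG ATC CGC CAC AAC CCA TGC TGA GGT GAA TGC AAG AGT AGG ATG TCC TAA CTT CGT GCG AGG AAT TGA ACC CAC TTG — ATG at 61, stop TAA at 67 → 9 nt.
Frame 2: CCT TCA GAC GCG GTT AGC GGA TCC GCC ACA ACC CAT GCT GAG GTG AAT GCA AGA GTA GGA TGT CCT AAC TTC GTG CGA GGA ATT GAA CCC ACT — no ATG→stop ORF.
Frame 3: CTT CAG ACG CGG TTA GCG GAT CCG CCA CAA CCC ATG CTG AGG TGA ATG CAA GAG TAG GAT GTC CTA ACT TCG TGC GAG GAA TTG AAC CCA CTT — ATG at 36, stop TGA at 45 → 12 nt; ATG at 48, stop TAG at 57 → 12 nt.
Longest ORF is 12 nt in frame 3 (positions 36–47).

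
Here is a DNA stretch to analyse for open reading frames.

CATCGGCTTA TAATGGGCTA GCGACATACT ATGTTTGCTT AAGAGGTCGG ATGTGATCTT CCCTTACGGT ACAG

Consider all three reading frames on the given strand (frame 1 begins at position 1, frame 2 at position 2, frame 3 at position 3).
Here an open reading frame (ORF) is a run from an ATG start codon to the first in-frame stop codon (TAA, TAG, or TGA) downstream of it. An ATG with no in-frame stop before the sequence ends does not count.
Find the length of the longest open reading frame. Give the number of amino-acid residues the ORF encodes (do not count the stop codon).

Frame 1: CAT CGG CTT ATA ATG GGC TAG CGA CAT ACT ATG TTT GCT TAA GAG GTC GGA TGT GAT CTT CCC TTA CGG TAC — ATG at 13, stop TAG at 19 → 9 nt; ATG at 31, stop TAA at 40 → 12 nt.
Frame 2: ATC GGC TTA TAA TGG GCT AGC GAC ATA CTA TGT TTG CTT AAG AGG TCG GAT GTG ATC TTC CCT TAC GGT ACA — no ATG→stop ORF.
Frame 3: TCG GCT TAT AAT GGG CTA GCG ACA TAC TAT GTT TGC TTA AGA GGT CGG ATG TGA TCT TCC CTT ACG GTA CAG — ATG at 51, stop TGA at 54 → 6 nt.
Longest: frame 1, positions 31–42, 12 nt = 4 codons = 3 aa. → 3 amino acids.

3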